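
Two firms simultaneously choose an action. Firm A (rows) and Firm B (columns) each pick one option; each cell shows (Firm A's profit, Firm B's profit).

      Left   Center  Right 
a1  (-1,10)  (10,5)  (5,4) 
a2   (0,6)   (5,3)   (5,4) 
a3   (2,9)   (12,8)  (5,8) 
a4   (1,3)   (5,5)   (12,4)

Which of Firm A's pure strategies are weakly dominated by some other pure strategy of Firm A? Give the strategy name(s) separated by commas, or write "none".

a1: dominated, since a3 does at least as well everywhere (Left: 2>-1, Center: 12>10, Right: 5=5).
a2 is weakly dominated by a3 (Left: 2>0, Center: 12>5, Right: 5=5).
a3: no other strategy beats it everywhere (a1 at Left (2>-1); a2 at Left (2>0); a4 at Left (2>1)).
a4: no other strategy beats it everywhere (a1 at Left (1>-1); a2 at Left (1>0); a3 at Right (12>5)).

a1, a2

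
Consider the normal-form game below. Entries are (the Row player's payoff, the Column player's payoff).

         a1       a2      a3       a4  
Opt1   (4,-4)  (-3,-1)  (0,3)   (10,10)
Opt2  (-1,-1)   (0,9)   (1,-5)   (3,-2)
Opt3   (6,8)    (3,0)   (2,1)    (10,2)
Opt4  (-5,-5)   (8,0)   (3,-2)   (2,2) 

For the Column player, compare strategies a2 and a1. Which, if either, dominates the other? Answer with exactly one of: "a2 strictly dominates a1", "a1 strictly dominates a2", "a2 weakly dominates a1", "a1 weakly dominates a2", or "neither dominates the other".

neither dominates the other

a2's payoffs vs a1's, by the Row player's action — Opt1: -1>-4, Opt2: 9>-1, Opt3: 0<8, Opt4: 0>-5.
a2 does better at Opt1, Opt2, Opt4 but worse at Opt3; neither strategy dominates the other.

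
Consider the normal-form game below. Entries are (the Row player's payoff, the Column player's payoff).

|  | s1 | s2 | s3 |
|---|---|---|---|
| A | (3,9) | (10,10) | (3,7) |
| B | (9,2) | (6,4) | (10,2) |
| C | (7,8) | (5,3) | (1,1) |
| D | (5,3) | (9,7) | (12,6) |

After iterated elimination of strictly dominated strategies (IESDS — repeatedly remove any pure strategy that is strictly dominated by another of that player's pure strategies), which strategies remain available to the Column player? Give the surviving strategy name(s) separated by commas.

For the Row player, B strictly dominates C on the remaining columns (s1: 9>7, s2: 6>5, s3: 10>1); eliminate C.
Column s1 is eliminated: s2 beats it against every remaining row (A: 10>9, B: 4>2, D: 7>3).
Row B is eliminated: D beats it against every remaining column (s2: 9>6, s3: 12>10).
The Column player's strategy s3 is strictly dominated by s2 (A: 10>7, D: 7>6) and is removed.
Row D is eliminated: A beats it against every remaining column (s2: 10>9).
Among the remaining strategies, none is strictly dominated by another pure strategy of the same player, so the elimination stops.
Surviving strategies — the Row player: {A}; the Column player: {s2}.

s2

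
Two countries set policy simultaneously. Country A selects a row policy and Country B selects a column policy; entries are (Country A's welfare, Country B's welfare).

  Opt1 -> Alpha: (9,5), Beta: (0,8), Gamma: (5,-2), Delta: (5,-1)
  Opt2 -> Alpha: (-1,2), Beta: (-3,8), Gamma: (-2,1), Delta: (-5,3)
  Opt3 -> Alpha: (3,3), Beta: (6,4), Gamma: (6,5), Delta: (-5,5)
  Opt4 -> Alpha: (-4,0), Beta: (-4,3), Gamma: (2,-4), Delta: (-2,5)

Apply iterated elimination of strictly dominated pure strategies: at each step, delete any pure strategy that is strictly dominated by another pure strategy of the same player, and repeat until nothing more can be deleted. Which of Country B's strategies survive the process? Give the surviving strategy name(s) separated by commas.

Beta, Gamma, Delta

Row Opt2 is eliminated: Opt1 beats it against every remaining column (Alpha: 9>-1, Beta: 0>-3, Gamma: 5>-2, Delta: 5>-5).
For Country A, Opt1 strictly dominates Opt4 on the remaining columns (Alpha: 9>-4, Beta: 0>-4, Gamma: 5>2, Delta: 5>-2); eliminate Opt4.
Country B's strategy Alpha is strictly dominated by Beta (Opt1: 8>5, Opt3: 4>3) and is removed.
Among the remaining strategies, none is strictly dominated by another pure strategy of the same player, so the elimination stops.
Surviving strategies — Country A: {Opt1, Opt3}; Country B: {Beta, Gamma, Delta}.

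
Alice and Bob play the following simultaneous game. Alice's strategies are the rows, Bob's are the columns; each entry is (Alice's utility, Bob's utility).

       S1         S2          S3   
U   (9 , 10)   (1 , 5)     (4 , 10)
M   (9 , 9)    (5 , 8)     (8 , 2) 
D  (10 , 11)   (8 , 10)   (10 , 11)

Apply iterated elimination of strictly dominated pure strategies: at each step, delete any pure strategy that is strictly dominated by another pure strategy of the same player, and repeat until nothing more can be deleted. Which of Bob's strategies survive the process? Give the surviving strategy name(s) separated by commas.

For Alice, D strictly dominates U on the remaining columns (S1: 10>9, S2: 8>1, S3: 10>4); eliminate U.
For Alice, D strictly dominates M on the remaining columns (S1: 10>9, S2: 8>5, S3: 10>8); eliminate M.
For Bob, S1 strictly dominates S2 on the remaining rows (D: 11>10); eliminate S2.
Among the remaining strategies, none is strictly dominated by another pure strategy of the same player, so the elimination stops.
Surviving strategies — Alice: {D}; Bob: {S1, S3}.

S1, S3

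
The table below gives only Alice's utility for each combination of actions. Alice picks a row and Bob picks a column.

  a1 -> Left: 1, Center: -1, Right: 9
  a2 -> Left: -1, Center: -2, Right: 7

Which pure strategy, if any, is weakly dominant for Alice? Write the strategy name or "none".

a1

a1 vs a2: Left: 1>-1, Center: -1>-2, Right: 9>7.
a1 is at least as good as every other strategy against every opponent action, so it is weakly dominant.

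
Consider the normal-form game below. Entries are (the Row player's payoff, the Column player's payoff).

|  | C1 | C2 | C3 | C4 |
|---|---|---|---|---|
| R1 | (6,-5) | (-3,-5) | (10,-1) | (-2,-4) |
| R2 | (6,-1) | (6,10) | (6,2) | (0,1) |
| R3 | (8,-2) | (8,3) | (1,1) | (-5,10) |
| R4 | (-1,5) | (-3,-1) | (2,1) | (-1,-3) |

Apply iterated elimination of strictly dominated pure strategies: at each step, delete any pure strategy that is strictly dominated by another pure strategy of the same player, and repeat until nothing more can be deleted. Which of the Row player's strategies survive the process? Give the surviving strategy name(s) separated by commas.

R1, R2, R3

For the Row player, R2 strictly dominates R4 on the remaining columns (C1: 6>-1, C2: 6>-3, C3: 6>2, C4: 0>-1); eliminate R4.
For the Column player, C3 strictly dominates C1 on the remaining rows (R1: -1>-5, R2: 2>-1, R3: 1>-2); eliminate C1.
Among the remaining strategies, none is strictly dominated by another pure strategy of the same player, so the elimination stops.
Surviving strategies — the Row player: {R1, R2, R3}; the Column player: {C2, C3, C4}.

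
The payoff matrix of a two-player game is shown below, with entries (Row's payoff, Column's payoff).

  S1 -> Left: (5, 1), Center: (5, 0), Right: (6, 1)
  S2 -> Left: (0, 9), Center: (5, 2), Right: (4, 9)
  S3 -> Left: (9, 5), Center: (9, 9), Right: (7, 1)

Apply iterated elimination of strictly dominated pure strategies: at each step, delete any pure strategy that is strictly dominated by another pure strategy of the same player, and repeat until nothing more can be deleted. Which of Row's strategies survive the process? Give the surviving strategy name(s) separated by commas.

Row's strategy S1 is strictly dominated by S3 (Left: 9>5, Center: 9>5, Right: 7>6) and is removed.
Row S2 is eliminated: S3 beats it against every remaining column (Left: 9>0, Center: 9>5, Right: 7>4).
Column's strategy Left is strictly dominated by Center (S3: 9>5) and is removed.
Column's strategy Right is strictly dominated by Center (S3: 9>1) and is removed.
Among the remaining strategies, none is strictly dominated by another pure strategy of the same player, so the elimination stops.
Surviving strategies — Row: {S3}; Column: {Center}.

S3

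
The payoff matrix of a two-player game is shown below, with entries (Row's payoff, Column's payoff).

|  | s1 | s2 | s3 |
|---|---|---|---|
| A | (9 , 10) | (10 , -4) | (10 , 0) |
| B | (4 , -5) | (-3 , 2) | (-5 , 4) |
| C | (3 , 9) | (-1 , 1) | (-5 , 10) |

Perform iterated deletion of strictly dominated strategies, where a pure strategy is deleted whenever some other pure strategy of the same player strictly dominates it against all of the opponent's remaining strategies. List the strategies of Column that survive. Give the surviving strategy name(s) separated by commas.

Row's strategy B is strictly dominated by A (s1: 9>4, s2: 10>-3, s3: 10>-5) and is removed.
For Row, A strictly dominates C on the remaining columns (s1: 9>3, s2: 10>-1, s3: 10>-5); eliminate C.
Column's strategy s2 is strictly dominated by s1 (A: 10>-4) and is removed.
For Column, s1 strictly dominates s3 on the remaining rows (A: 10>0); eliminate s3.
Among the remaining strategies, none is strictly dominated by another pure strategy of the same player, so the elimination stops.
Surviving strategies — Row: {A}; Column: {s1}.

s1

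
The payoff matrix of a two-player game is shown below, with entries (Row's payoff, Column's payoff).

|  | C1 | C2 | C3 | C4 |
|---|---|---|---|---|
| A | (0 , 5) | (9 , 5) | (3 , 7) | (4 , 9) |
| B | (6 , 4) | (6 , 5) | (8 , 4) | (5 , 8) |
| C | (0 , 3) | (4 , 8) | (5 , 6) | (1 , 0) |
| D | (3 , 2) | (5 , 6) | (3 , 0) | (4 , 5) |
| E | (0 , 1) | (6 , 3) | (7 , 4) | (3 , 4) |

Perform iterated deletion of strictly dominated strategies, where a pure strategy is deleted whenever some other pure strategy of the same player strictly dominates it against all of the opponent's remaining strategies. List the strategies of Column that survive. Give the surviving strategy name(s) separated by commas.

Row's strategy C is strictly dominated by B (C1: 6>0, C2: 6>4, C3: 8>5, C4: 5>1) and is removed.
Row's strategy D is strictly dominated by B (C1: 6>3, C2: 6>5, C3: 8>3, C4: 5>4) and is removed.
For Column, C4 strictly dominates C1 on the remaining rows (A: 9>5, B: 8>4, E: 4>1); eliminate C1.
Column's strategy C2 is strictly dominated by C4 (A: 9>5, B: 8>5, E: 4>3) and is removed.
Row's strategy A is strictly dominated by B (C3: 8>3, C4: 5>4) and is removed.
Row's strategy E is strictly dominated by B (C3: 8>7, C4: 5>3) and is removed.
For Column, C4 strictly dominates C3 on the remaining rows (B: 8>4); eliminate C3.
Among the remaining strategies, none is strictly dominated by another pure strategy of the same player, so the elimination stops.
Surviving strategies — Row: {B}; Column: {C4}.

C4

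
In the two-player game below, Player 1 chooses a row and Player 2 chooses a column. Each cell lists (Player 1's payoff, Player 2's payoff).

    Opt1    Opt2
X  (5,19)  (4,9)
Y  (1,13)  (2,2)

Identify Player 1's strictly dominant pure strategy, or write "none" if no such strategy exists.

X

X vs Y: Opt1: 5>1, Opt2: 4>2.
X strictly beats every other strategy against every opponent action, so it is strictly dominant.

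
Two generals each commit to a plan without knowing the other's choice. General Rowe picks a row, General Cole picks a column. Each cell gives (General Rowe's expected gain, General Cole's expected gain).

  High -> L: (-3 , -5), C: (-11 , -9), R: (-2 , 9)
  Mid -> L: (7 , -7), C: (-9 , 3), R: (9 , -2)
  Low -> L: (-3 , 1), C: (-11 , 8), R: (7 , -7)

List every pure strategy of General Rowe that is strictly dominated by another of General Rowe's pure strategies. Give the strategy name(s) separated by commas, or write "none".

High, Low

High: dominated, since Mid does at least as well everywhere (L: 7>-3, C: -9>-11, R: 9>-2).
Nothing dominates Mid: High at L (7>-3); Low at L (7>-3).
Low: dominated, since Mid does at least as well everywhere (L: 7>-3, C: -9>-11, R: 9>7).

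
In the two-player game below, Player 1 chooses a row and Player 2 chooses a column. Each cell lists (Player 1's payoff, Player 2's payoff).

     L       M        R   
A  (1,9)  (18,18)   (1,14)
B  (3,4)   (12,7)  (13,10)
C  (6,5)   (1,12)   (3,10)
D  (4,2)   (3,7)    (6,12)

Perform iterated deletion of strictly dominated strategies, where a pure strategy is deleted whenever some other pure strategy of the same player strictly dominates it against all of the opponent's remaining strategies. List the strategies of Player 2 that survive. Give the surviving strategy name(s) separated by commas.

M, R

Column L is eliminated: M beats it against every remaining row (A: 18>9, B: 7>4, C: 12>5, D: 7>2).
For Player 1, B strictly dominates C on the remaining columns (M: 12>1, R: 13>3); eliminate C.
Player 1's strategy D is strictly dominated by B (M: 12>3, R: 13>6) and is removed.
Among the remaining strategies, none is strictly dominated by another pure strategy of the same player, so the elimination stops.
Surviving strategies — Player 1: {A, B}; Player 2: {M, R}.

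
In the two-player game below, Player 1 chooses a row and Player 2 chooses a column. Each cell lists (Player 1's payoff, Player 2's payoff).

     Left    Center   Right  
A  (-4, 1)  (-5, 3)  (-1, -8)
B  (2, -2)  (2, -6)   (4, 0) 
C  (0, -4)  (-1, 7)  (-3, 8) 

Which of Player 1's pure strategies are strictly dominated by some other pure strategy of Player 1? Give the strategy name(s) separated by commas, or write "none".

B strictly dominates A — Left: 2>-4, Center: 2>-5, Right: 4>-1.
Nothing dominates B: A at Left (2>-4); C at Left (2>0).
B strictly dominates C — Left: 2>0, Center: 2>-1, Right: 4>-3.

A, C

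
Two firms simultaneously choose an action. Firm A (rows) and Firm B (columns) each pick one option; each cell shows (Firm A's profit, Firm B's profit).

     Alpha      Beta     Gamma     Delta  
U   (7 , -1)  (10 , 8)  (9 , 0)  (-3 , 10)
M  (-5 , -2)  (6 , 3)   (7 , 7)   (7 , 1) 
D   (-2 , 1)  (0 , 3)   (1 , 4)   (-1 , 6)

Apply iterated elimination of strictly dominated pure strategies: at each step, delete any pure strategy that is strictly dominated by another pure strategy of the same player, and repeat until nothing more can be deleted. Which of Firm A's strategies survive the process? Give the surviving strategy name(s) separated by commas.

U, M

Column Alpha is eliminated: Beta beats it against every remaining row (U: 8>-1, M: 3>-2, D: 3>1).
Firm A's strategy D is strictly dominated by M (Beta: 6>0, Gamma: 7>1, Delta: 7>-1) and is removed.
Among the remaining strategies, none is strictly dominated by another pure strategy of the same player, so the elimination stops.
Surviving strategies — Firm A: {U, M}; Firm B: {Beta, Gamma, Delta}.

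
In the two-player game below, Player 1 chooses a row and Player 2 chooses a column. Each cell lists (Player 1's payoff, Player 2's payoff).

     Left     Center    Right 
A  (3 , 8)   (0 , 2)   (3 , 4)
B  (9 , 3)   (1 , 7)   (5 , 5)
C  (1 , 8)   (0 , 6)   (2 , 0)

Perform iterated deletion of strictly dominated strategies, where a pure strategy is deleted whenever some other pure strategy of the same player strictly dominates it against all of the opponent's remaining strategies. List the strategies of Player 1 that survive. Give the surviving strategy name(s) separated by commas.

For Player 1, B strictly dominates A on the remaining columns (Left: 9>3, Center: 1>0, Right: 5>3); eliminate A.
For Player 1, B strictly dominates C on the remaining columns (Left: 9>1, Center: 1>0, Right: 5>2); eliminate C.
Player 2's strategy Left is strictly dominated by Center (B: 7>3) and is removed.
Column Right is eliminated: Center beats it against every remaining row (B: 7>5).
Among the remaining strategies, none is strictly dominated by another pure strategy of the same player, so the elimination stops.
Surviving strategies — Player 1: {B}; Player 2: {Center}.

B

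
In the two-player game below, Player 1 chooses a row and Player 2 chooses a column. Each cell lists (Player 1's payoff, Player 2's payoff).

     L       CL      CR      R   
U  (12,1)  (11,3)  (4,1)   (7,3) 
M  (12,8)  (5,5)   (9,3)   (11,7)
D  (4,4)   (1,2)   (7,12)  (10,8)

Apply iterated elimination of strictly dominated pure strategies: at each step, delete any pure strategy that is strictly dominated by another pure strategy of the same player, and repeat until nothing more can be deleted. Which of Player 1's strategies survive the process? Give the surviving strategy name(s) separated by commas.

Player 1's strategy D is strictly dominated by M (L: 12>4, CL: 5>1, CR: 9>7, R: 11>10) and is removed.
For Player 2, CL strictly dominates CR on the remaining rows (U: 3>1, M: 5>3); eliminate CR.
Among the remaining strategies, none is strictly dominated by another pure strategy of the same player, so the elimination stops.
Surviving strategies — Player 1: {U, M}; Player 2: {L, CL, R}.

U, M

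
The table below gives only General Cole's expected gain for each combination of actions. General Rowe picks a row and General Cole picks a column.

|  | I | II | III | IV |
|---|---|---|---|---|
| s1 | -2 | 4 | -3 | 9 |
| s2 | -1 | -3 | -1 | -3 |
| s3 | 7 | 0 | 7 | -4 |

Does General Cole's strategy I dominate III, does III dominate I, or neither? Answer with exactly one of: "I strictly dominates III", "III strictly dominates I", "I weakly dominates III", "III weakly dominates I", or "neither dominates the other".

I weakly dominates III

I's payoffs vs III's, by General Rowe's action — s1: -2>-3, s2: -1=-1, s3: 7=7.
I is at least as good everywhere and strictly better somewhere (tied only at s2, s3), so I weakly but not strictly dominates III.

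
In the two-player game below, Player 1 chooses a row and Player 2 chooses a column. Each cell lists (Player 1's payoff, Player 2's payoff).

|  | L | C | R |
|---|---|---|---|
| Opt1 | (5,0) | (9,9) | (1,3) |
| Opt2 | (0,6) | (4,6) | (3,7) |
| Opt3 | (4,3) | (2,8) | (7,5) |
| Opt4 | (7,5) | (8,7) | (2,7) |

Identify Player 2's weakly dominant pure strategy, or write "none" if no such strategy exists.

L fails to dominate C at Opt1 (0<9).
C fails to dominate R at Opt2 (6<7).
R fails to dominate C at Opt1 (3<9).
No single strategy dominates all the others.

none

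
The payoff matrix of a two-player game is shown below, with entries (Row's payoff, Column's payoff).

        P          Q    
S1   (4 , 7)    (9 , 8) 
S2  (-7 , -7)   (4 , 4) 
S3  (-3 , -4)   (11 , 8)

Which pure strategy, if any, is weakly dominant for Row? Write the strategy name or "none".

S1 fails to dominate S3 at Q (9<11).
S2 fails to dominate S1 at P (-7<4).
S3 fails to dominate S1 at P (-3<4).
No single strategy dominates all the others.

none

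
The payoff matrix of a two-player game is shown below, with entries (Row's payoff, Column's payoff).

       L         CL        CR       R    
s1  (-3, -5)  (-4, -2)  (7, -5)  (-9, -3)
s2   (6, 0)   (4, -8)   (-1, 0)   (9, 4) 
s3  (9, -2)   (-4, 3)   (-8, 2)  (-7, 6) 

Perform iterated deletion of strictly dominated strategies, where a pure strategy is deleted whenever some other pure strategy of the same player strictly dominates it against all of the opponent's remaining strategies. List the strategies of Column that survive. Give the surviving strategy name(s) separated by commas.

R

Column L is eliminated: R beats it against every remaining row (s1: -3>-5, s2: 4>0, s3: 6>-2).
Row's strategy s3 is strictly dominated by s2 (CL: 4>-4, CR: -1>-8, R: 9>-7) and is removed.
Column's strategy CR is strictly dominated by R (s1: -3>-5, s2: 4>0) and is removed.
For Row, s2 strictly dominates s1 on the remaining columns (CL: 4>-4, R: 9>-9); eliminate s1.
For Column, R strictly dominates CL on the remaining rows (s2: 4>-8); eliminate CL.
Among the remaining strategies, none is strictly dominated by another pure strategy of the same player, so the elimination stops.
Surviving strategies — Row: {s2}; Column: {R}.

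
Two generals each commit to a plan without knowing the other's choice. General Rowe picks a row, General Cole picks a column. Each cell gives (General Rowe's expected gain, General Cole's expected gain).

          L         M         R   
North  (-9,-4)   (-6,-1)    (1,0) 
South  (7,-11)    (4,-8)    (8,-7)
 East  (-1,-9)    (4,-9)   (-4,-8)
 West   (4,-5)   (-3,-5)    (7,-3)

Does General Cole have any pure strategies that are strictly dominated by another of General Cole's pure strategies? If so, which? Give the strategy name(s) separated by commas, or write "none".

R strictly dominates L — North: 0>-4, South: -7>-11, East: -8>-9, West: -3>-5.
M: dominated, since R does at least as well everywhere (North: 0>-1, South: -7>-8, East: -8>-9, West: -3>-5).
R: no other strategy beats it everywhere (L at North (0>-4); M at North (0>-1)).

L, M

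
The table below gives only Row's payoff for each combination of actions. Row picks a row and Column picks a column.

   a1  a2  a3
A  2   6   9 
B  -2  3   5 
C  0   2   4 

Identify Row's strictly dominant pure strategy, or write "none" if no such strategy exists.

A

A vs B: a1: 2>-2, a2: 6>3, a3: 9>5.
A vs C: a1: 2>0, a2: 6>2, a3: 9>4.
A strictly beats every other strategy against every opponent action, so it is strictly dominant.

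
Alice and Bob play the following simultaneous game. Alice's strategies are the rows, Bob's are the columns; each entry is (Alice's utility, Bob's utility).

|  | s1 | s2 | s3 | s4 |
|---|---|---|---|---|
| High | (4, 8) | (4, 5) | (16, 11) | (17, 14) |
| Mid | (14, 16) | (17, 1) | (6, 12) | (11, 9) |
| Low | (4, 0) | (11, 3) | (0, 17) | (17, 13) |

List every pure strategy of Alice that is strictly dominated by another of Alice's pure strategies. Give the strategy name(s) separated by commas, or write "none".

none

High is not dominated — it holds its own against Mid at s3 (16>6); Low at s1 (4=4).
Mid: no other strategy beats it everywhere (High at s1 (14>4); Low at s1 (14>4)).
Nothing dominates Low: High at s1 (4=4); Mid at s4 (17>11).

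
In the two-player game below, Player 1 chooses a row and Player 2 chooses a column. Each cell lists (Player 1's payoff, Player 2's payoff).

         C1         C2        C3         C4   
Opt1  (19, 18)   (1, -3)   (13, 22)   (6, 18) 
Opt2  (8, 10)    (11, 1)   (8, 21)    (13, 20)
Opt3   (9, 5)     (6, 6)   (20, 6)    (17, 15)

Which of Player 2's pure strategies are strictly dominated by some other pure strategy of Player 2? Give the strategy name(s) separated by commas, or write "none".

C1, C2

C1: dominated, since C3 does at least as well everywhere (Opt1: 22>18, Opt2: 21>10, Opt3: 6>5).
C2 is strictly dominated by C4 (Opt1: 18>-3, Opt2: 20>1, Opt3: 15>6).
Nothing dominates C3: C1 at Opt1 (22>18); C2 at Opt1 (22>-3); C4 at Opt1 (22>18).
C4: no other strategy beats it everywhere (C1 at Opt1 (18=18); C2 at Opt1 (18>-3); C3 at Opt3 (15>6)).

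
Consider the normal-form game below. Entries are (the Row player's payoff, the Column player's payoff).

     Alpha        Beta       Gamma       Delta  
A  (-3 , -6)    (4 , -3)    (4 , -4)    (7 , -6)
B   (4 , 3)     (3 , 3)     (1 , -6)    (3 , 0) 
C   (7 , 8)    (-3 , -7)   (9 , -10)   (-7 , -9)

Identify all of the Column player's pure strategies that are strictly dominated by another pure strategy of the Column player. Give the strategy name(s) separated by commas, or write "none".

Alpha is not dominated — it holds its own against Beta at B (3=3); Gamma at B (3>-6); Delta at A (-6=-6).
Beta is not dominated — it holds its own against Alpha at A (-3>-6); Gamma at A (-3>-4); Delta at A (-3>-6).
Beta strictly dominates Gamma — A: -3>-4, B: 3>-6, C: -7>-10.
Delta: dominated, since Beta does at least as well everywhere (A: -3>-6, B: 3>0, C: -7>-9).

Gamma, Delta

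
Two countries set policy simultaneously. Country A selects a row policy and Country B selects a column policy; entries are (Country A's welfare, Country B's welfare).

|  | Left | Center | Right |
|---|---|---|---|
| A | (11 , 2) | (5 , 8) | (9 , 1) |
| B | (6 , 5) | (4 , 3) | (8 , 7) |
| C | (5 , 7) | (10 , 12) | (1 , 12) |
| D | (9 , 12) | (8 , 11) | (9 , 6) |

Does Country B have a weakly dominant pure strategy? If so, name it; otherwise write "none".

Left fails to dominate Center at A (2<8).
Center fails to dominate Left at B (3<5).
Right fails to dominate Left at A (1<2).
No single strategy dominates all the others.

none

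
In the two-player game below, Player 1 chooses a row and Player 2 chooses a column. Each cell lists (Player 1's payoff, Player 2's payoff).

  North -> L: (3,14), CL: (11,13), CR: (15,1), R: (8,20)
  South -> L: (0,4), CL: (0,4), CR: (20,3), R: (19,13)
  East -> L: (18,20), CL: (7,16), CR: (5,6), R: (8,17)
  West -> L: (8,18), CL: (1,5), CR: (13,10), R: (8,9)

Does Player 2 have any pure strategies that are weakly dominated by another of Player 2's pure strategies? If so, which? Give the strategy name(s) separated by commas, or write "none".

CL, CR

L: no other strategy beats it everywhere (CL at North (14>13); CR at North (14>1); R at East (20>17)).
CL: dominated, since L does at least as well everywhere (North: 14>13, South: 4=4, East: 20>16, West: 18>5).
CR is weakly dominated by L (North: 14>1, South: 4>3, East: 20>6, West: 18>10).
R: no other strategy beats it everywhere (L at North (20>14); CL at North (20>13); CR at North (20>1)).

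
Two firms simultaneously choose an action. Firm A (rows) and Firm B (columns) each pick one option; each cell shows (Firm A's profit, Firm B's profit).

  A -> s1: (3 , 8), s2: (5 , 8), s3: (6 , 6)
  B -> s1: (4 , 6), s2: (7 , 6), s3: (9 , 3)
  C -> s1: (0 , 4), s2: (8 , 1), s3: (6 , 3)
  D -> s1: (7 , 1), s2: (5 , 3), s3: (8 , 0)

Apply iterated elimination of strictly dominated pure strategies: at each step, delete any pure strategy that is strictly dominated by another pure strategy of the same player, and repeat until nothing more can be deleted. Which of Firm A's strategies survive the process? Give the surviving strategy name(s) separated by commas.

Firm A's strategy A is strictly dominated by B (s1: 4>3, s2: 7>5, s3: 9>6) and is removed.
Column s3 is eliminated: s1 beats it against every remaining row (B: 6>3, C: 4>3, D: 1>0).
Among the remaining strategies, none is strictly dominated by another pure strategy of the same player, so the elimination stops.
Surviving strategies — Firm A: {B, C, D}; Firm B: {s1, s2}.

B, C, D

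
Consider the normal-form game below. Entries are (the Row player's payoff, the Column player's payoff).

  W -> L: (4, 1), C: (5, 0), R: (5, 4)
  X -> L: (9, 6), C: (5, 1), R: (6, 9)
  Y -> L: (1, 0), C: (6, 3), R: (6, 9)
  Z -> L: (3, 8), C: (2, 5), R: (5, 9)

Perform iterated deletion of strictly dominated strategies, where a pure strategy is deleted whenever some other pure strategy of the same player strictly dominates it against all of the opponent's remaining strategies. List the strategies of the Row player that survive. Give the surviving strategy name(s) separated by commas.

X, Y

Row Z is eliminated: X beats it against every remaining column (L: 9>3, C: 5>2, R: 6>5).
The Column player's strategy L is strictly dominated by R (W: 4>1, X: 9>6, Y: 9>0) and is removed.
Row W is eliminated: Y beats it against every remaining column (C: 6>5, R: 6>5).
The Column player's strategy C is strictly dominated by R (X: 9>1, Y: 9>3) and is removed.
Among the remaining strategies, none is strictly dominated by another pure strategy of the same player, so the elimination stops.
Surviving strategies — the Row player: {X, Y}; the Column player: {R}.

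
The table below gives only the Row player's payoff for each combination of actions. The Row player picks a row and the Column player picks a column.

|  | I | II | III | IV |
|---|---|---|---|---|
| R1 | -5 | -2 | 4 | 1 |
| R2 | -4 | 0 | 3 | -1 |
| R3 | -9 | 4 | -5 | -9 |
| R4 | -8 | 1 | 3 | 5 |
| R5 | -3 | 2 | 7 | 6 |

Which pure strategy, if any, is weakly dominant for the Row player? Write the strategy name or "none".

R1 fails to dominate R2 at I (-5<-4).
R2 fails to dominate R1 at III (3<4).
R3 fails to dominate R1 at I (-9<-5).
R4 fails to dominate R1 at I (-8<-5).
R5 fails to dominate R3 at II (2<4).
No single strategy dominates all the others.

none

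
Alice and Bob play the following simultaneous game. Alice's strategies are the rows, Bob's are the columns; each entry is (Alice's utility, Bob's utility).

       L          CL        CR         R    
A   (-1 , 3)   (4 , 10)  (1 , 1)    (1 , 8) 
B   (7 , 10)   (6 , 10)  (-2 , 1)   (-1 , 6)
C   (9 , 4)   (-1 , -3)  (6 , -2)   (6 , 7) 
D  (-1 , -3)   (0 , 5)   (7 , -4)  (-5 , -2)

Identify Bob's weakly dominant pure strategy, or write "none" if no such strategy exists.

none

L fails to dominate CL at A (3<10).
CL fails to dominate L at C (-3<4).
CR fails to dominate L at A (1<3).
R fails to dominate L at B (6<10).
No single strategy dominates all the others.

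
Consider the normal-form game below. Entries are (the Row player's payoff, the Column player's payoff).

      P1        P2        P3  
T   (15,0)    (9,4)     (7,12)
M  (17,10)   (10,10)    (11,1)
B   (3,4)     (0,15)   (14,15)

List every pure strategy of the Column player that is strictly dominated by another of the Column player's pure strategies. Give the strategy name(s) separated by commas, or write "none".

P1: no other strategy beats it everywhere (P2 at M (10=10); P3 at M (10>1)).
P2 is not dominated — it holds its own against P1 at T (4>0); P3 at M (10>1).
Nothing dominates P3: P1 at T (12>0); P2 at T (12>4).

none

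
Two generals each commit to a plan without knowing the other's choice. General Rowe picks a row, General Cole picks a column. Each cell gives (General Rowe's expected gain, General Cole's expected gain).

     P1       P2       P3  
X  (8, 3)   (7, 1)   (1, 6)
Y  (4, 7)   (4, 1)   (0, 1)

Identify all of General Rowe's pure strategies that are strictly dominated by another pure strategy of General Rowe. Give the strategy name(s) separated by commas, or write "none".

Y

X is not dominated — it holds its own against Y at P1 (8>4).
Y: dominated, since X does at least as well everywhere (P1: 8>4, P2: 7>4, P3: 1>0).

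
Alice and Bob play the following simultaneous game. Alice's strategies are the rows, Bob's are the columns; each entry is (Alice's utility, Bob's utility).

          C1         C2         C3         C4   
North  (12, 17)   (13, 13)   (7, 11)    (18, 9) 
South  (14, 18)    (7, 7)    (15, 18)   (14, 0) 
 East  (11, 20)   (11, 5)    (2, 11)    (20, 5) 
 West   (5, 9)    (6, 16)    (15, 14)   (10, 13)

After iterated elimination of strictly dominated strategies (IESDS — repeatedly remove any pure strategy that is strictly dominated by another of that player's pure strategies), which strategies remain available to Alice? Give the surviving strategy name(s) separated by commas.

North, South, West

Column C4 is eliminated: C3 beats it against every remaining row (North: 11>9, South: 18>0, East: 11>5, West: 14>13).
For Alice, North strictly dominates East on the remaining columns (C1: 12>11, C2: 13>11, C3: 7>2); eliminate East.
Among the remaining strategies, none is strictly dominated by another pure strategy of the same player, so the elimination stops.
Surviving strategies — Alice: {North, South, West}; Bob: {C1, C2, C3}.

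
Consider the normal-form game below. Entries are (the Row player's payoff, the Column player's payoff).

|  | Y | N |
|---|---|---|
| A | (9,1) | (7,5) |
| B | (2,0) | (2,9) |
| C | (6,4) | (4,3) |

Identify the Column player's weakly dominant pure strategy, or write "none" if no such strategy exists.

none

Y fails to dominate N at A (1<5).
N fails to dominate Y at C (3<4).
No single strategy dominates all the others.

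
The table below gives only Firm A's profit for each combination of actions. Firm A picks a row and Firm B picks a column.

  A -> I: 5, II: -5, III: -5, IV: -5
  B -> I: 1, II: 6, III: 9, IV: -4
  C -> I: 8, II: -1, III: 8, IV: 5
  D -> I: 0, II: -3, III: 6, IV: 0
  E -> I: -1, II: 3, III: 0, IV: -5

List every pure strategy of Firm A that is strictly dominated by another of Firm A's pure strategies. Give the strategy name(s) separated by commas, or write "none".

A: dominated, since C does at least as well everywhere (I: 8>5, II: -1>-5, III: 8>-5, IV: 5>-5).
B is not dominated — it holds its own against A at II (6>-5); C at II (6>-1); D at I (1>0); E at I (1>-1).
C: no other strategy beats it everywhere (A at I (8>5); B at I (8>1); D at I (8>0); E at I (8>-1)).
C strictly dominates D — I: 8>0, II: -1>-3, III: 8>6, IV: 5>0.
E is strictly dominated by B (I: 1>-1, II: 6>3, III: 9>0, IV: -4>-5).

A, D, E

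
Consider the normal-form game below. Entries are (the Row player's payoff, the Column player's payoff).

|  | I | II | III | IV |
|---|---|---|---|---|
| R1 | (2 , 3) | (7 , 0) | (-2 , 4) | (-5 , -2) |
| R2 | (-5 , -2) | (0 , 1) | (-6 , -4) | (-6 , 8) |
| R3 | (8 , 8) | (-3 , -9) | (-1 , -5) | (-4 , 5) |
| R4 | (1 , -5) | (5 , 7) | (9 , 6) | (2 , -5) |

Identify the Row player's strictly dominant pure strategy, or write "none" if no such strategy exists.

R1 fails to dominate R3 at I (2<8).
R2 fails to dominate R1 at I (-5<2).
R3 fails to dominate R1 at II (-3<7).
R4 fails to dominate R1 at I (1<2).
No single strategy dominates all the others.

none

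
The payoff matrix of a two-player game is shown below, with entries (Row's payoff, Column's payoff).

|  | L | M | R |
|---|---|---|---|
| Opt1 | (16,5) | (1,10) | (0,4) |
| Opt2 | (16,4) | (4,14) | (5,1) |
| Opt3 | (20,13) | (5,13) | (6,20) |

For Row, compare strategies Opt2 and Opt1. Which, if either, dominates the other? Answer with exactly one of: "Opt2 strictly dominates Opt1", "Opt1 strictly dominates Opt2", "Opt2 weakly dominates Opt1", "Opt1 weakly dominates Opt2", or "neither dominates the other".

Opt2's payoffs vs Opt1's, by Column's action — L: 16=16, M: 4>1, R: 5>0.
Opt2 is at least as good everywhere and strictly better somewhere (tied only at L), so Opt2 weakly but not strictly dominates Opt1.

Opt2 weakly dominates Opt1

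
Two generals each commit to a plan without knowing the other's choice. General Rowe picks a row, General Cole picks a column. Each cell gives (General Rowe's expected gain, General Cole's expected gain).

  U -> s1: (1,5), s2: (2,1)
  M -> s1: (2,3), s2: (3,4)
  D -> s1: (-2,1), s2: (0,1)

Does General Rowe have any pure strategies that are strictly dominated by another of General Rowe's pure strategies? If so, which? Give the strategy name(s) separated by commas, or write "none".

U, D

U is strictly dominated by M (s1: 2>1, s2: 3>2).
M: no other strategy beats it everywhere (U at s1 (2>1); D at s1 (2>-2)).
D is strictly dominated by U (s1: 1>-2, s2: 2>0).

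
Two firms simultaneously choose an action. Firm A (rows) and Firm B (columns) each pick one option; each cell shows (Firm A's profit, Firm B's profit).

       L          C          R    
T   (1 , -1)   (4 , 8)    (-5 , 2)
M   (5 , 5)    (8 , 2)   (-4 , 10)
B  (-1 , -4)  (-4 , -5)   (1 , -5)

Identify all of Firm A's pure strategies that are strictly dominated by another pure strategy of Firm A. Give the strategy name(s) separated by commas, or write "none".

T: dominated, since M does at least as well everywhere (L: 5>1, C: 8>4, R: -4>-5).
M is not dominated — it holds its own against T at L (5>1); B at L (5>-1).
B is not dominated — it holds its own against T at R (1>-5); M at R (1>-4).

T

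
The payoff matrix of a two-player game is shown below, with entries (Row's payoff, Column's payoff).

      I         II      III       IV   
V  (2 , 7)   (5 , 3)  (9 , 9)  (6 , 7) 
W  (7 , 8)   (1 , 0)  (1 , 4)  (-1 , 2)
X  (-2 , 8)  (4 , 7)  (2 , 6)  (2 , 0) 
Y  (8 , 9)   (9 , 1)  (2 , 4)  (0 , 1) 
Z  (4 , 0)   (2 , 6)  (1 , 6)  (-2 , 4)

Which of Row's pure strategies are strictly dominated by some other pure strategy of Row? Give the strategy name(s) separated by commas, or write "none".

W, X, Z

V: no other strategy beats it everywhere (W at II (5>1); X at I (2>-2); Y at III (9>2); Z at II (5>2)).
W is strictly dominated by Y (I: 8>7, II: 9>1, III: 2>1, IV: 0>-1).
X: dominated, since V does at least as well everywhere (I: 2>-2, II: 5>4, III: 9>2, IV: 6>2).
Y: no other strategy beats it everywhere (V at I (8>2); W at I (8>7); X at I (8>-2); Z at I (8>4)).
Z: dominated, since Y does at least as well everywhere (I: 8>4, II: 9>2, III: 2>1, IV: 0>-2).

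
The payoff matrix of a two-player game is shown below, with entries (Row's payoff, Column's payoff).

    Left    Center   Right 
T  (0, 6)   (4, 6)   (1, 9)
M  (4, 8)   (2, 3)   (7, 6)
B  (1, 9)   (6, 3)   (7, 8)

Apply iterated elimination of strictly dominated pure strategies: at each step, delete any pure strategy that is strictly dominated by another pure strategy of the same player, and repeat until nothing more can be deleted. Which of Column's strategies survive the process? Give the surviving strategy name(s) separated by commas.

Row T is eliminated: B beats it against every remaining column (Left: 1>0, Center: 6>4, Right: 7>1).
For Column, Left strictly dominates Center on the remaining rows (M: 8>3, B: 9>3); eliminate Center.
Column's strategy Right is strictly dominated by Left (M: 8>6, B: 9>8) and is removed.
Row's strategy B is strictly dominated by M (Left: 4>1) and is removed.
Among the remaining strategies, none is strictly dominated by another pure strategy of the same player, so the elimination stops.
Surviving strategies — Row: {M}; Column: {Left}.

Left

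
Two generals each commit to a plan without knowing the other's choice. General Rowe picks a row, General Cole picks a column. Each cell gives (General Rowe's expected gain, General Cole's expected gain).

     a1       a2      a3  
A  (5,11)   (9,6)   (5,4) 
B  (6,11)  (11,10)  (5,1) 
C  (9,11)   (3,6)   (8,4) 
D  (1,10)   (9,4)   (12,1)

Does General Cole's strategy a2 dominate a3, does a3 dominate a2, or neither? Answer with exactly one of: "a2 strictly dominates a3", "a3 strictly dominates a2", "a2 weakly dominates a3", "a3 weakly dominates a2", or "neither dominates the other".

a2 strictly dominates a3

a2's payoffs vs a3's, by General Rowe's action — A: 6>4, B: 10>1, C: 6>4, D: 4>1.
Every comparison favours a2, so a2 strictly dominates a3.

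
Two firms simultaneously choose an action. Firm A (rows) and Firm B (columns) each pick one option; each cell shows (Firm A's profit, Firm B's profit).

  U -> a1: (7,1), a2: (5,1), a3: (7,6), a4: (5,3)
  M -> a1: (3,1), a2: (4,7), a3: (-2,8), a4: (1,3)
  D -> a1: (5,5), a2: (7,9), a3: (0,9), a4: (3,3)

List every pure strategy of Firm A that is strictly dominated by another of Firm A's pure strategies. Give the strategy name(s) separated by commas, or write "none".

M

U is not dominated — it holds its own against M at a1 (7>3); D at a1 (7>5).
M is strictly dominated by U (a1: 7>3, a2: 5>4, a3: 7>-2, a4: 5>1).
Nothing dominates D: U at a2 (7>5); M at a1 (5>3).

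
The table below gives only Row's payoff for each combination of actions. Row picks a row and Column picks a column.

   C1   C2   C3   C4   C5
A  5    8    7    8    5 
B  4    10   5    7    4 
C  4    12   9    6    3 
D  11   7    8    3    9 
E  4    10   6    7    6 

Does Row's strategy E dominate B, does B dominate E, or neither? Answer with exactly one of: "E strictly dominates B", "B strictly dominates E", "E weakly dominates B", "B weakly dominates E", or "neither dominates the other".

E weakly dominates B

E's payoffs vs B's, by Column's action — C1: 4=4, C2: 10=10, C3: 6>5, C4: 7=7, C5: 6>4.
E is at least as good everywhere and strictly better somewhere (tied only at C1, C2, C4), so E weakly but not strictly dominates B.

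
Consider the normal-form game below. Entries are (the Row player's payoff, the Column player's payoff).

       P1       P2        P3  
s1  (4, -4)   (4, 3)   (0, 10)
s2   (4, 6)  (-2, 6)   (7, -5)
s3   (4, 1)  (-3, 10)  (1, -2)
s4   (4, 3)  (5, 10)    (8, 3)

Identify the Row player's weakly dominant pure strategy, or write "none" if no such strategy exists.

s4 vs s1: P1: 4=4, P2: 5>4, P3: 8>0.
s4 vs s2: P1: 4=4, P2: 5>-2, P3: 8>7.
s4 vs s3: P1: 4=4, P2: 5>-3, P3: 8>1.
s4 is at least as good as every other strategy against every opponent action, so it is weakly dominant.

s4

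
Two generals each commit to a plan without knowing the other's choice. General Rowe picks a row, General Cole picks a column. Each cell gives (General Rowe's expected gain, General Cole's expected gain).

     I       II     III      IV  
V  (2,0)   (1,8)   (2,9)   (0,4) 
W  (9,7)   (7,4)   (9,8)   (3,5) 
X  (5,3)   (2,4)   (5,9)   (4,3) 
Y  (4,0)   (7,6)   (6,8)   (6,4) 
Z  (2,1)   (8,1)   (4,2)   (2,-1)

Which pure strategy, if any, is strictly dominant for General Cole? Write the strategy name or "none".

III

III vs I: V: 9>0, W: 8>7, X: 9>3, Y: 8>0, Z: 2>1.
III vs II: V: 9>8, W: 8>4, X: 9>4, Y: 8>6, Z: 2>1.
III vs IV: V: 9>4, W: 8>5, X: 9>3, Y: 8>4, Z: 2>-1.
III strictly beats every other strategy against every opponent action, so it is strictly dominant.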